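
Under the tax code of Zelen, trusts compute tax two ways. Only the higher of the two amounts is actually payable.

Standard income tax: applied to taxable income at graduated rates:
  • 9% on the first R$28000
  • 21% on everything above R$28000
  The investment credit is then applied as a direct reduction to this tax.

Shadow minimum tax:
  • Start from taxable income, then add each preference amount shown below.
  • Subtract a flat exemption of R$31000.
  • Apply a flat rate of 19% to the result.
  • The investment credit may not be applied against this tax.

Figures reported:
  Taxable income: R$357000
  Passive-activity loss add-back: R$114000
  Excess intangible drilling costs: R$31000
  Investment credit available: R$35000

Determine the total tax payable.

R$89490

Shadow minimum tax:
  Adjusted income: R$357000 + R$114000 + R$31000 = R$502000
  Less exemption R$31000 → base R$471000
  R$471000 × 19% = R$89490

Standard income tax:
  R$28000 × 9% = R$2520
  R$329000 × 21% = R$69090
  → R$71610
  Less investment credit R$35000 → R$36610

R$89490 > R$36610, so the shadow minimum tax is the binding amount.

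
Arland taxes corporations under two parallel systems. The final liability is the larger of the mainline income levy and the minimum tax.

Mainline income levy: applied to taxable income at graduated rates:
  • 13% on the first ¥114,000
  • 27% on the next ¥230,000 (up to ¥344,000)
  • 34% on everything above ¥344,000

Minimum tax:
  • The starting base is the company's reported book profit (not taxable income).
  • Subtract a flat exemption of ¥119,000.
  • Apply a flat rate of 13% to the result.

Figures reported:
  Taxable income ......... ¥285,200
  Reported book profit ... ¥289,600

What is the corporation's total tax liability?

Mainline income levy:
  ¥114,000 × 13% = ¥14,820
  ¥171,200 × 27% = ¥46,224
  → ¥61,044

Minimum tax:
  Base (reported book profit): ¥289,600
  Less exemption ¥119,000 → base ¥170,600
  ¥170,600 × 13% = ¥22,178

¥61,044 > ¥22,178, so the mainline income levy governs.

¥61,044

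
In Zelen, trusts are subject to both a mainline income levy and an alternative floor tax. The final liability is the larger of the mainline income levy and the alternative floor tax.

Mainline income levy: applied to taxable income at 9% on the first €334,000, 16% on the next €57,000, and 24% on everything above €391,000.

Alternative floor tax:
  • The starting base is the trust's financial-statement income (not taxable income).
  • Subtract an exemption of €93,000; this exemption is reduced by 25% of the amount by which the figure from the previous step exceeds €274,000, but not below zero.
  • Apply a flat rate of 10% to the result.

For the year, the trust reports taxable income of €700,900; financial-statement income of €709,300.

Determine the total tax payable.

€113,556

Alternative floor tax:
  Base (financial-statement income): €709,300
  Exemption: 25% × (€709,300 − €274,000) = €108,825 ≥ €93,000, so the exemption is fully phased out
  Base: €709,300 − €0 = €709,300
  €709,300 × 10% = €70,930

Mainline income levy:
  €334,000 × 9% = €30,060
  €57,000 × 16% = €9,120
  €309,900 × 24% = €74,376
  → €113,556

€113,556 > €70,930, so the mainline income levy governs.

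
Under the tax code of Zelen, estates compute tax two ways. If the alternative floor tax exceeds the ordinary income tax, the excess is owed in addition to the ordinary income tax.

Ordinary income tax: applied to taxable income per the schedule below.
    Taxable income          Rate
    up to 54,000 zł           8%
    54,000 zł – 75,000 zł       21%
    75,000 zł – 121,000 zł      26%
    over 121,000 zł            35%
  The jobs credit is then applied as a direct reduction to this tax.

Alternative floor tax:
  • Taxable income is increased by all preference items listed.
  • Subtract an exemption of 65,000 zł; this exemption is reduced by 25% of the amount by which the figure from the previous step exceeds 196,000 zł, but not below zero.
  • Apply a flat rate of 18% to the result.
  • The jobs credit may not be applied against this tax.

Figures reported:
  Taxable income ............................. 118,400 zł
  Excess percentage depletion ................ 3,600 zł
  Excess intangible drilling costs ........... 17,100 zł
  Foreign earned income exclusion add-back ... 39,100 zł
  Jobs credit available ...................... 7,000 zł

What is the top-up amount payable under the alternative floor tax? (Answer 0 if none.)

7,362 zł

Alternative floor tax:
  Adjusted income: 118,400 zł + 3,600 zł + 17,100 zł + 39,100 zł = 178,200 zł
  Exemption: 178,200 zł ≤ 196,000 zł, so full 65,000 zł applies
  Base: 178,200 zł − 65,000 zł = 113,200 zł
  113,200 zł × 18% = 20,376 zł

Ordinary income tax:
  54,000 zł × 8% = 4,320 zł
  21,000 zł × 21% = 4,410 zł
  43,400 zł × 26% = 11,284 zł
  → 20,014 zł
  Less jobs credit 7,000 zł → 13,014 zł

Excess of alternative floor tax over ordinary income tax: 20,376 zł − 13,014 zł = 7,362 zł.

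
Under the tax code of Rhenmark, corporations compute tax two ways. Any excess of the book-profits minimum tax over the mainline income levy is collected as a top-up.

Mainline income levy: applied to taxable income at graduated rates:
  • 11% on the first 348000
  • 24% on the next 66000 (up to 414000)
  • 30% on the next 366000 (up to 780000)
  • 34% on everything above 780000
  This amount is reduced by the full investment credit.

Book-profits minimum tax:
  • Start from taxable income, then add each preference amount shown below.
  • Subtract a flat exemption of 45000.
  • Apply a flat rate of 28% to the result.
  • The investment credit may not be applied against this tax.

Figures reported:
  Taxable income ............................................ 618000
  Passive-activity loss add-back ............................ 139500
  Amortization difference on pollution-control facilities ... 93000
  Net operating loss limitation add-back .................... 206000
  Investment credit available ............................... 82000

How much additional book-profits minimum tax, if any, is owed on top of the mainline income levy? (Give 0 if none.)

Mainline income levy:
  348000 × 11% = 38280
  66000 × 24% = 15840
  204000 × 30% = 61200
  → 115320
  Less investment credit 82000 → 33320

Book-profits minimum tax:
  Adjusted income: 618000 + 139500 + 93000 + 206000 = 1056500
  Less exemption 45000 → base 1011500
  1011500 × 28% = 283220

Excess of book-profits minimum tax over mainline income levy: 283220 − 33320 = 249900.

249900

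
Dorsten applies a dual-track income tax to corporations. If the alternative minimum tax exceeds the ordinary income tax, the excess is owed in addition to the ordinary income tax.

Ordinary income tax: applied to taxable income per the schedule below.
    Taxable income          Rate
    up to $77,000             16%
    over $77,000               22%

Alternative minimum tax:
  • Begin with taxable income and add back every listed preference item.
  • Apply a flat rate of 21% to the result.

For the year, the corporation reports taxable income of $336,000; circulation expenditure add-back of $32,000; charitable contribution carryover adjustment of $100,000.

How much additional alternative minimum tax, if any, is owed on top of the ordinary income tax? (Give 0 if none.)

Alternative minimum tax:
  Adjusted income: $336,000 + $32,000 + $100,000 = $468,000
  $468,000 × 21% = $98,280

Ordinary income tax:
  $77,000 × 16% = $12,320
  $259,000 × 22% = $56,980
  → $69,300

Excess of alternative minimum tax over ordinary income tax: $98,280 − $69,300 = $28,980.

$28,980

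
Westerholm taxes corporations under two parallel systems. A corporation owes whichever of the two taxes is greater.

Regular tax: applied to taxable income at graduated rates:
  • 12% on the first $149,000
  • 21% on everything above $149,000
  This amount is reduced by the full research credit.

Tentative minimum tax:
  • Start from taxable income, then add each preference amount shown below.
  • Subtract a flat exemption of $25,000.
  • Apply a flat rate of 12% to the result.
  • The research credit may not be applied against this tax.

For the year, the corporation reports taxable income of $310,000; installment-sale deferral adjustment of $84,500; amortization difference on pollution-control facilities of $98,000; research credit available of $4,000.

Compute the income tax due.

$56,100

Tentative minimum tax:
  Adjusted income: $310,000 + $84,500 + $98,000 = $492,500
  Less exemption $25,000 → base $467,500
  $467,500 × 12% = $56,100

Regular tax:
  $149,000 × 12% = $17,880
  $161,000 × 21% = $33,810
  → $51,690
  Less research credit $4,000 → $47,690

$56,100 > $47,690, so the tentative minimum tax is the binding amount.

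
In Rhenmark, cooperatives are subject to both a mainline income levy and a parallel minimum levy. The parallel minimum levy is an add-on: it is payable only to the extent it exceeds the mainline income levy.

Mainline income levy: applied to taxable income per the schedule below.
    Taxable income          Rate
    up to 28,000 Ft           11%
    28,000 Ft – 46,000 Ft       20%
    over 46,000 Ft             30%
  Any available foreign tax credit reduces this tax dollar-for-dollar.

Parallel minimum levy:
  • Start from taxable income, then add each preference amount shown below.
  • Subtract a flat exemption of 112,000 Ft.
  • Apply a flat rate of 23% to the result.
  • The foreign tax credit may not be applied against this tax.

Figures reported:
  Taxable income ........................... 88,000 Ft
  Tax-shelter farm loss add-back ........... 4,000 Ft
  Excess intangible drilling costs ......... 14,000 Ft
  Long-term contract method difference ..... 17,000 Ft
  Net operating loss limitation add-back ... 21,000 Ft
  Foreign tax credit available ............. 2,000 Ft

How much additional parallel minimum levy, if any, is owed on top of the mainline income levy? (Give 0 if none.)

0 Ft

Parallel minimum levy:
  Adjusted income: 88,000 Ft + 4,000 Ft + 14,000 Ft + 17,000 Ft + 21,000 Ft = 144,000 Ft
  Less exemption 112,000 Ft → base 32,000 Ft
  32,000 Ft × 23% = 7,360 Ft

Mainline income levy:
  28,000 Ft × 11% = 3,080 Ft
  18,000 Ft × 20% = 3,600 Ft
  42,000 Ft × 30% = 12,600 Ft
  → 19,280 Ft
  Less foreign tax credit 2,000 Ft → 17,280 Ft

7,360 Ft ≤ 17,280 Ft, so no add-on is due.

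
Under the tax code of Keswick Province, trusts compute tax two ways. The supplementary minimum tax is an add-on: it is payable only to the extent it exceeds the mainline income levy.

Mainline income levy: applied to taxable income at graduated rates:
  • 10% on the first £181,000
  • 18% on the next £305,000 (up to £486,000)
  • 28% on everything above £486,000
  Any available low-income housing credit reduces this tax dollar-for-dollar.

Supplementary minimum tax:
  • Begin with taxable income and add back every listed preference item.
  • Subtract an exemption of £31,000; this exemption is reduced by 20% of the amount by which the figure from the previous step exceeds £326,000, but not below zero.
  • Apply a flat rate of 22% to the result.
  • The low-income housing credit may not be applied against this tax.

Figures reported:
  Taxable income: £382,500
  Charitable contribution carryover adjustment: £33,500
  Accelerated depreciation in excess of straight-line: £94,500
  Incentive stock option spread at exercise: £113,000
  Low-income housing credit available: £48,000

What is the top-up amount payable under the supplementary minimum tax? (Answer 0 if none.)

Supplementary minimum tax:
  Adjusted income: £382,500 + £33,500 + £94,500 + £113,000 = £623,500
  Exemption: 20% × (£623,500 − £326,000) = £59,500 ≥ £31,000, so the exemption is fully phased out
  Base: £623,500 − £0 = £623,500
  £623,500 × 22% = £137,170

Mainline income levy:
  £181,000 × 10% = £18,100
  £201,500 × 18% = £36,270
  → £54,370
  Less low-income housing credit £48,000 → £6,370

Excess of supplementary minimum tax over mainline income levy: £137,170 − £6,370 = £130,800.

£130,800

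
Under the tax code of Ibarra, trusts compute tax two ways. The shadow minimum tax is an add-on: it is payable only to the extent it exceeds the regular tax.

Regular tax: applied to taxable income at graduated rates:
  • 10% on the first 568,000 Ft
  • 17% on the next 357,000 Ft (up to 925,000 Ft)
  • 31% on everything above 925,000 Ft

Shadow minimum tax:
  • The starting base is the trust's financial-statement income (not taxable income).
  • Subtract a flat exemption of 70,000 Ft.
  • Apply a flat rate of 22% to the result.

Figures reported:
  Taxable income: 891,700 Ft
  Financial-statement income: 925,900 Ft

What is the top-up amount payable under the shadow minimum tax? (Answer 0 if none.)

Regular tax:
  568,000 Ft × 10% = 56,800 Ft
  323,700 Ft × 17% = 55,029 Ft
  → 111,829 Ft

Shadow minimum tax:
  Base (financial-statement income): 925,900 Ft
  Less exemption 70,000 Ft → base 855,900 Ft
  855,900 Ft × 22% = 188,298 Ft

Excess of shadow minimum tax over regular tax: 188,298 Ft − 111,829 Ft = 76,469 Ft.

76,469 Ft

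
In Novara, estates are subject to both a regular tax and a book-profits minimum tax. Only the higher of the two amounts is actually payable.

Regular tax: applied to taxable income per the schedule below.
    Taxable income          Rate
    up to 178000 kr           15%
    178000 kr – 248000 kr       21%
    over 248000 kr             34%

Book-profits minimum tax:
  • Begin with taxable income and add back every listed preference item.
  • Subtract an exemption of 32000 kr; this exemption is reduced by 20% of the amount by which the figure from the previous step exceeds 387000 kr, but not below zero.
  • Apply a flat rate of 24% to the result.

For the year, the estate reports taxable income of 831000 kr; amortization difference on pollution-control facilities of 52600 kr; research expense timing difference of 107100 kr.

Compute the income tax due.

239620 kr

Regular tax:
  178000 kr × 15% = 26700 kr
  70000 kr × 21% = 14700 kr
  583000 kr × 34% = 198220 kr
  → 239620 kr

Book-profits minimum tax:
  Adjusted income: 831000 kr + 52600 kr + 107100 kr = 990700 kr
  Exemption: 20% × (990700 kr − 387000 kr) = 120740 kr ≥ 32000 kr, so the exemption is fully phased out
  Base: 990700 kr − 0 kr = 990700 kr
  990700 kr × 24% = 237768 kr

239620 kr > 237768 kr, so the regular tax governs.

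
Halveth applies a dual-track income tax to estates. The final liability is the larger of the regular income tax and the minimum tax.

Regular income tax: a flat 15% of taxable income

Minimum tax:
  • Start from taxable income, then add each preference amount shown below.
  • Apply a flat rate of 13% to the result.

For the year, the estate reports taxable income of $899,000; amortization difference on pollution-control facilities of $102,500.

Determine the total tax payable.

Regular income tax:
  $899,000 × 15% = $134,850

Minimum tax:
  Adjusted income: $899,000 + $102,500 = $1,001,500
  $1,001,500 × 13% = $130,195

$134,850 > $130,195, so the regular income tax governs.

$134,850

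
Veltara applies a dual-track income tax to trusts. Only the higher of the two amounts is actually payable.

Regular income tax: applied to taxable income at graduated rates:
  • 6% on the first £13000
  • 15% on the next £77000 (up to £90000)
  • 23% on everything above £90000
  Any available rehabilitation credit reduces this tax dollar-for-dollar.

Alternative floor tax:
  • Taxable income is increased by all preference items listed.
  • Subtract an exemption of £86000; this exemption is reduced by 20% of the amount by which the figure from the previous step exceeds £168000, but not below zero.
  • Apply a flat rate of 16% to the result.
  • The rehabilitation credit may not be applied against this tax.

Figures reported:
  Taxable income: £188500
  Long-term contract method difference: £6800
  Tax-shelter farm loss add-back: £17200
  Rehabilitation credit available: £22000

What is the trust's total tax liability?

Regular income tax:
  £13000 × 6% = £780
  £77000 × 15% = £11550
  £98500 × 23% = £22655
  → £34985
  Less rehabilitation credit £22000 → £12985

Alternative floor tax:
  Adjusted income: £188500 + £6800 + £17200 = £212500
  Exemption: £86000 − 20% × (£212500 − £168000) = £86000 − £8900 = £77100
  Base: £212500 − £77100 = £135400
  £135400 × 16% = £21664

£21664 > £12985, so the alternative floor tax is the binding amount.

£21664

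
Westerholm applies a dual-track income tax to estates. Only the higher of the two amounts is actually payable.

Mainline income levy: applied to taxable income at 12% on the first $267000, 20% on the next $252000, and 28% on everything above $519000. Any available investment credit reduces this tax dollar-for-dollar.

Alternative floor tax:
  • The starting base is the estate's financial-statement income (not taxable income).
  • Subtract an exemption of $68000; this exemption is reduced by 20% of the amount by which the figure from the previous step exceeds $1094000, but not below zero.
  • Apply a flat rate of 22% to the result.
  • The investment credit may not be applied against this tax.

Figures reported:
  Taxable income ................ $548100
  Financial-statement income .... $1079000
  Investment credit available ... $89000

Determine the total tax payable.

$222420

Mainline income levy:
  $267000 × 12% = $32040
  $252000 × 20% = $50400
  $29100 × 28% = $8148
  → $90588
  Less investment credit $89000 → $1588

Alternative floor tax:
  Base (financial-statement income): $1079000
  Exemption: $1079000 ≤ $1094000, so full $68000 applies
  Base: $1079000 − $68000 = $1011000
  $1011000 × 22% = $222420

$222420 > $1588, so the alternative floor tax is the binding amount.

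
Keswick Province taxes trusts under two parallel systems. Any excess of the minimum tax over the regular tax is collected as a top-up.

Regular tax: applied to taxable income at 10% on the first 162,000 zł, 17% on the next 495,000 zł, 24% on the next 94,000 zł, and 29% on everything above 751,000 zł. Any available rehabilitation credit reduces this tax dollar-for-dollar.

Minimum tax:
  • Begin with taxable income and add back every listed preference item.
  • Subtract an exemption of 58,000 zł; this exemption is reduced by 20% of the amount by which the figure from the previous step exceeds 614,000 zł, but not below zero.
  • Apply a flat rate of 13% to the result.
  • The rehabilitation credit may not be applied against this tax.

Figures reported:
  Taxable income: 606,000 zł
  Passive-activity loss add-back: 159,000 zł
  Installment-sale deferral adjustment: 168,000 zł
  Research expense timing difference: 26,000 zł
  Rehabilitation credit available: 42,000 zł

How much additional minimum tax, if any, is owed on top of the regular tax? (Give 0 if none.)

Minimum tax:
  Adjusted income: 606,000 zł + 159,000 zł + 168,000 zł + 26,000 zł = 959,000 zł
  Exemption: 20% × (959,000 zł − 614,000 zł) = 69,000 zł ≥ 58,000 zł, so the exemption is fully phased out
  Base: 959,000 zł − 0 zł = 959,000 zł
  959,000 zł × 13% = 124,670 zł

Regular tax:
  162,000 zł × 10% = 16,200 zł
  444,000 zł × 17% = 75,480 zł
  → 91,680 zł
  Less rehabilitation credit 42,000 zł → 49,680 zł

Excess of minimum tax over regular tax: 124,670 zł − 49,680 zł = 74,990 zł.

74,990 zł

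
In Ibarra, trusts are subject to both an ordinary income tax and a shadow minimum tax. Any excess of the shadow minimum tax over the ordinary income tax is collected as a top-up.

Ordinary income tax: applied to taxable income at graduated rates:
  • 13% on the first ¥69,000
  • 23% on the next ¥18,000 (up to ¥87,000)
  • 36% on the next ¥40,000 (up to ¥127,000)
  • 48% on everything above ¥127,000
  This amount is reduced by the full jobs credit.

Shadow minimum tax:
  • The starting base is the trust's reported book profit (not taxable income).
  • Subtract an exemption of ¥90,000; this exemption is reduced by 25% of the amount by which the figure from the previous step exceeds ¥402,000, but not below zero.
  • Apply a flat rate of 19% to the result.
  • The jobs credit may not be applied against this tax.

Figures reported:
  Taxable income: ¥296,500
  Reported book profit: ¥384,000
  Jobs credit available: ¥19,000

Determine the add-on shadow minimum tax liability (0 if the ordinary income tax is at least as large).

¥0

Ordinary income tax:
  ¥69,000 × 13% = ¥8,970
  ¥18,000 × 23% = ¥4,140
  ¥40,000 × 36% = ¥14,400
  ¥169,500 × 48% = ¥81,360
  → ¥108,870
  Less jobs credit ¥19,000 → ¥89,870

Shadow minimum tax:
  Base (reported book profit): ¥384,000
  Exemption: ¥384,000 ≤ ¥402,000, so full ¥90,000 applies
  Base: ¥384,000 − ¥90,000 = ¥294,000
  ¥294,000 × 19% = ¥55,860

¥55,860 ≤ ¥89,870, so no add-on is due.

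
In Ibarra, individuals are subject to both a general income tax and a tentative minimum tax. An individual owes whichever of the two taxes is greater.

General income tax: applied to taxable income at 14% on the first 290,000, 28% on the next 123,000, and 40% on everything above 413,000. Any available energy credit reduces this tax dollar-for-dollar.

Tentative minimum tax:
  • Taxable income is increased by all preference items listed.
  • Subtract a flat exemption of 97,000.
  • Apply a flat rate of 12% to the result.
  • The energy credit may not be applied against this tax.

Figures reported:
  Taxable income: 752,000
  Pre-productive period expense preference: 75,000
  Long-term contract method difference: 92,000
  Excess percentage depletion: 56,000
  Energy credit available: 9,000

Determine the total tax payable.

General income tax:
  290,000 × 14% = 40,600
  123,000 × 28% = 34,440
  339,000 × 40% = 135,600
  → 210,640
  Less energy credit 9,000 → 201,640

Tentative minimum tax:
  Adjusted income: 752,000 + 75,000 + 92,000 + 56,000 = 975,000
  Less exemption 97,000 → base 878,000
  878,000 × 12% = 105,360

201,640 > 105,360, so the general income tax governs.

201,640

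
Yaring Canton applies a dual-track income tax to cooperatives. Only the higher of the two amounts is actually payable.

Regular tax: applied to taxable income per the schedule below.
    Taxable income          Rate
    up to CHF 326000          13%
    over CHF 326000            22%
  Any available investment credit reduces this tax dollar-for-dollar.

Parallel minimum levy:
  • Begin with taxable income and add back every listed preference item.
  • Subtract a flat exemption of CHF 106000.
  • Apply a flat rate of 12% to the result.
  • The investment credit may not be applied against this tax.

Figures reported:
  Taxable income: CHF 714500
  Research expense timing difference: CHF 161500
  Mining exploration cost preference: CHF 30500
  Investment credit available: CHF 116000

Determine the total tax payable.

CHF 96060

Parallel minimum levy:
  Adjusted income: CHF 714500 + CHF 161500 + CHF 30500 = CHF 906500
  Less exemption CHF 106000 → base CHF 800500
  CHF 800500 × 12% = CHF 96060

Regular tax:
  CHF 326000 × 13% = CHF 42380
  CHF 388500 × 22% = CHF 85470
  → CHF 127850
  Less investment credit CHF 116000 → CHF 11850

CHF 96060 > CHF 11850, so the parallel minimum levy is the binding amount.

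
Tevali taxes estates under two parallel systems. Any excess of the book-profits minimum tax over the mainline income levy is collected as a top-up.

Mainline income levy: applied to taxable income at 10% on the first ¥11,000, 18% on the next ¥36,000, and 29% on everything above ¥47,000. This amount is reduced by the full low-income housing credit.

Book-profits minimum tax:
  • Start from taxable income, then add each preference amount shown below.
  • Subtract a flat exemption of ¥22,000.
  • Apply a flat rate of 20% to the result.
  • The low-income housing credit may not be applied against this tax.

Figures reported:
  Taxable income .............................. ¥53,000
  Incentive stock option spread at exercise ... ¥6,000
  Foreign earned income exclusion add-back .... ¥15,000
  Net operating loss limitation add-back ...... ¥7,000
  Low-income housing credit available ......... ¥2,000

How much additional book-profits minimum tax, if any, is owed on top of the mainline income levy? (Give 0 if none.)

¥4,480

Mainline income levy:
  ¥11,000 × 10% = ¥1,100
  ¥36,000 × 18% = ¥6,480
  ¥6,000 × 29% = ¥1,740
  → ¥9,320
  Less low-income housing credit ¥2,000 → ¥7,320

Book-profits minimum tax:
  Adjusted income: ¥53,000 + ¥6,000 + ¥15,000 + ¥7,000 = ¥81,000
  Less exemption ¥22,000 → base ¥59,000
  ¥59,000 × 20% = ¥11,800

Excess of book-profits minimum tax over mainline income levy: ¥11,800 − ¥7,320 = ¥4,480.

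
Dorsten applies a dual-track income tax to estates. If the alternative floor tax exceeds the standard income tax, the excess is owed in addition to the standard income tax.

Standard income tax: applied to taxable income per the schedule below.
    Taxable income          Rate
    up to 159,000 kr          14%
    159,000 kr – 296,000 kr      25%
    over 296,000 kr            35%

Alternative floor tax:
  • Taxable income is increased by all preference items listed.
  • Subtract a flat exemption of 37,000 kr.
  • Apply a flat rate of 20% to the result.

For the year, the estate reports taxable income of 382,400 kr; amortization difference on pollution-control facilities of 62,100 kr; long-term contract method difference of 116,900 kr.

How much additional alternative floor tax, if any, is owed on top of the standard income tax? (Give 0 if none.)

18,130 kr

Alternative floor tax:
  Adjusted income: 382,400 kr + 62,100 kr + 116,900 kr = 561,400 kr
  Less exemption 37,000 kr → base 524,400 kr
  524,400 kr × 20% = 104,880 kr

Standard income tax:
  159,000 kr × 14% = 22,260 kr
  137,000 kr × 25% = 34,250 kr
  86,400 kr × 35% = 30,240 kr
  → 86,750 kr

Excess of alternative floor tax over standard income tax: 104,880 kr − 86,750 kr = 18,130 kr.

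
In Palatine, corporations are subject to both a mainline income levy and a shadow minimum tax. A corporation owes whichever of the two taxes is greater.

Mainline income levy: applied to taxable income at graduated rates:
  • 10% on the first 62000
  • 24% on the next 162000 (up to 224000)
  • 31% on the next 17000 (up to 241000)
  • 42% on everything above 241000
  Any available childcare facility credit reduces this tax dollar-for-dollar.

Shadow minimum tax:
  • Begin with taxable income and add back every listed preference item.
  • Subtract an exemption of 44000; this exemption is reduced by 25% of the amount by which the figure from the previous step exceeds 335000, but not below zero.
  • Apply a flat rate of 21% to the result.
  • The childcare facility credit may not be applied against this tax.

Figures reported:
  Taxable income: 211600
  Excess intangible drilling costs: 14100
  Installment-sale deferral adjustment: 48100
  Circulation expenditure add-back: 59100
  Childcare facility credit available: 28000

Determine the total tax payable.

Shadow minimum tax:
  Adjusted income: 211600 + 14100 + 48100 + 59100 = 332900
  Exemption: 332900 ≤ 335000, so full 44000 applies
  Base: 332900 − 44000 = 288900
  288900 × 21% = 60669

Mainline income levy:
  62000 × 10% = 6200
  149600 × 24% = 35904
  → 42104
  Less childcare facility credit 28000 → 14104

60669 > 14104, so the shadow minimum tax is the binding amount.

60669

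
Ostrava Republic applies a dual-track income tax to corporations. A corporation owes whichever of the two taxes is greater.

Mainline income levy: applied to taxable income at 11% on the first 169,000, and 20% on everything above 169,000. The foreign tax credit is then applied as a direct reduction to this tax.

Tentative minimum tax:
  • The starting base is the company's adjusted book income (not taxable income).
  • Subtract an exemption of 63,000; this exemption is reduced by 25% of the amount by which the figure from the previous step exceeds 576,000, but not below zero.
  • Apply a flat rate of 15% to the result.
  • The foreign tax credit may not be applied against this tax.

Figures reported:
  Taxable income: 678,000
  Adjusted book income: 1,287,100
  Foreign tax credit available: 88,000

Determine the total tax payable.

193,065

Mainline income levy:
  169,000 × 11% = 18,590
  509,000 × 20% = 101,800
  → 120,390
  Less foreign tax credit 88,000 → 32,390

Tentative minimum tax:
  Base (adjusted book income): 1,287,100
  Exemption: 25% × (1,287,100 − 576,000) = 177,775 ≥ 63,000, so the exemption is fully phased out
  Base: 1,287,100 − 0 = 1,287,100
  1,287,100 × 15% = 193,065

193,065 > 32,390, so the tentative minimum tax is the binding amount.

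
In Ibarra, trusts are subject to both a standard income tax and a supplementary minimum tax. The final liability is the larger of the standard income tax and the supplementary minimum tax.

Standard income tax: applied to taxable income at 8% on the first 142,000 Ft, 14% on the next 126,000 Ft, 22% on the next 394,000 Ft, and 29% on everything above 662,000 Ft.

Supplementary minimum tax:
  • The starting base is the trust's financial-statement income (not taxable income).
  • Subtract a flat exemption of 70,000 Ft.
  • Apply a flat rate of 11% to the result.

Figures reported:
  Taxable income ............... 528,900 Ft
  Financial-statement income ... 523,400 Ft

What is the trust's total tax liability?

Standard income tax:
  142,000 Ft × 8% = 11,360 Ft
  126,000 Ft × 14% = 17,640 Ft
  260,900 Ft × 22% = 57,398 Ft
  → 86,398 Ft

Supplementary minimum tax:
  Base (financial-statement income): 523,400 Ft
  Less exemption 70,000 Ft → base 453,400 Ft
  453,400 Ft × 11% = 49,874 Ft

86,398 Ft > 49,874 Ft, so the standard income tax governs.

86,398 Ft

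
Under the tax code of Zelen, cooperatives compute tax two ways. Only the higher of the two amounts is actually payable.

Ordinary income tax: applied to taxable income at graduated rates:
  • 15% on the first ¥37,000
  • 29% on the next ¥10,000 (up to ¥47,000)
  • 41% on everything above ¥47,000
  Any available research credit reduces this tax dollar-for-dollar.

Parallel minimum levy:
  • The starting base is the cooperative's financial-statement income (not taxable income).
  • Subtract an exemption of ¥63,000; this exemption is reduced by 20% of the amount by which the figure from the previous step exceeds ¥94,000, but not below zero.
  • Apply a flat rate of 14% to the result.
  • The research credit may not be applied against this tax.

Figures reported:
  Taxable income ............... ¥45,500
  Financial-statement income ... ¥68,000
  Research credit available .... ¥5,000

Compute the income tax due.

¥3,015

Parallel minimum levy:
  Base (financial-statement income): ¥68,000
  Exemption: ¥68,000 ≤ ¥94,000, so full ¥63,000 applies
  Base: ¥68,000 − ¥63,000 = ¥5,000
  ¥5,000 × 14% = ¥700

Ordinary income tax:
  ¥37,000 × 15% = ¥5,550
  ¥8,500 × 29% = ¥2,465
  → ¥8,015
  Less research credit ¥5,000 → ¥3,015

¥3,015 > ¥700, so the ordinary income tax governs.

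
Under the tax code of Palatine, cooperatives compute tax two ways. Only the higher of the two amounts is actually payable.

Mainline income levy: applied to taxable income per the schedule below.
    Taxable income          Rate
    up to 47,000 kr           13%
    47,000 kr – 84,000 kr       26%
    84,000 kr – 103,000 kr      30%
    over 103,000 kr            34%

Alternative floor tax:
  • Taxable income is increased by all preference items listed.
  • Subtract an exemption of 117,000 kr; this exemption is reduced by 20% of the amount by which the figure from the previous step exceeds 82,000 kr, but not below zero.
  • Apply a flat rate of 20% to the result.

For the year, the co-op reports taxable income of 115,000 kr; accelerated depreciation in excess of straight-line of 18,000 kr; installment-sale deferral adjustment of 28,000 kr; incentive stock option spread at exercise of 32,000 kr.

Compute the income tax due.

Mainline income levy:
  47,000 kr × 13% = 6,110 kr
  37,000 kr × 26% = 9,620 kr
  19,000 kr × 30% = 5,700 kr
  12,000 kr × 34% = 4,080 kr
  → 25,510 kr

Alternative floor tax:
  Adjusted income: 115,000 kr + 18,000 kr + 28,000 kr + 32,000 kr = 193,000 kr
  Exemption: 117,000 kr − 20% × (193,000 kr − 82,000 kr) = 117,000 kr − 22,200 kr = 94,800 kr
  Base: 193,000 kr − 94,800 kr = 98,200 kr
  98,200 kr × 20% = 19,640 kr

25,510 kr > 19,640 kr, so the mainline income levy governs.

25,510 kr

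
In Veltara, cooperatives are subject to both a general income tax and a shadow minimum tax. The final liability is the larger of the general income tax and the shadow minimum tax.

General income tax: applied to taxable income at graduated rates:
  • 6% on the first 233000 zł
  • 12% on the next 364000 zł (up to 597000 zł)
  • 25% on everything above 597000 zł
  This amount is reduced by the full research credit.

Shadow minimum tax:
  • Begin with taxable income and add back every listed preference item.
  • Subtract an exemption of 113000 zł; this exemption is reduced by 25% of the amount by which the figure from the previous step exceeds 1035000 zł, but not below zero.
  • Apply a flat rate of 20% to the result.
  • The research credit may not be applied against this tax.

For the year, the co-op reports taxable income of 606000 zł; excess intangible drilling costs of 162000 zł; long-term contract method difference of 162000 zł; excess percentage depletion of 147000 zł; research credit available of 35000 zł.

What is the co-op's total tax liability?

194900 zł

Shadow minimum tax:
  Adjusted income: 606000 zł + 162000 zł + 162000 zł + 147000 zł = 1077000 zł
  Exemption: 113000 zł − 25% × (1077000 zł − 1035000 zł) = 113000 zł − 10500 zł = 102500 zł
  Base: 1077000 zł − 102500 zł = 974500 zł
  974500 zł × 20% = 194900 zł

General income tax:
  233000 zł × 6% = 13980 zł
  364000 zł × 12% = 43680 zł
  9000 zł × 25% = 2250 zł
  → 59910 zł
  Less research credit 35000 zł → 24910 zł

194900 zł > 24910 zł, so the shadow minimum tax is the binding amount.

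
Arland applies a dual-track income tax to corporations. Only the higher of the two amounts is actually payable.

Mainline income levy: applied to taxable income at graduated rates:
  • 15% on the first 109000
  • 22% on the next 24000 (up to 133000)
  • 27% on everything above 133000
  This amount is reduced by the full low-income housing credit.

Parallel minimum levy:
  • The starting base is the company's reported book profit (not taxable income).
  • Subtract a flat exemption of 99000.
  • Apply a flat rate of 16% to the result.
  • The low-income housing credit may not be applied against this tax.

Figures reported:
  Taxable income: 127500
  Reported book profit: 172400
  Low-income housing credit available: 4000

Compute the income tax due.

Mainline income levy:
  109000 × 15% = 16350
  18500 × 22% = 4070
  → 20420
  Less low-income housing credit 4000 → 16420

Parallel minimum levy:
  Base (reported book profit): 172400
  Less exemption 99000 → base 73400
  73400 × 16% = 11744

16420 > 11744, so the mainline income levy governs.

16420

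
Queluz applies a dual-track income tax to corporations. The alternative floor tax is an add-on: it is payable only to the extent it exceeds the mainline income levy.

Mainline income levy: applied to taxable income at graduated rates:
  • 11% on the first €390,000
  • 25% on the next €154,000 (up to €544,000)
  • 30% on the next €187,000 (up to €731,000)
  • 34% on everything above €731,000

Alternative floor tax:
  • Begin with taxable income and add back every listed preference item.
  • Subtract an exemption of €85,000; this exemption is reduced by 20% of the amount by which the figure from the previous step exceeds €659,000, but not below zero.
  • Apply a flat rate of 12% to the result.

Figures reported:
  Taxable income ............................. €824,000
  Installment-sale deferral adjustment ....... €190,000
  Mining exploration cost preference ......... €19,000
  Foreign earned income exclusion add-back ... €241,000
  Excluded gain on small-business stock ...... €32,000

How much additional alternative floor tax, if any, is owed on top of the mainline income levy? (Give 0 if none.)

€0

Mainline income levy:
  €390,000 × 11% = €42,900
  €154,000 × 25% = €38,500
  €187,000 × 30% = €56,100
  €93,000 × 34% = €31,620
  → €169,120

Alternative floor tax:
  Adjusted income: €824,000 + €190,000 + €19,000 + €241,000 + €32,000 = €1,306,000
  Exemption: 20% × (€1,306,000 − €659,000) = €129,400 ≥ €85,000, so the exemption is fully phased out
  Base: €1,306,000 − €0 = €1,306,000
  €1,306,000 × 12% = €156,720

€156,720 ≤ €169,120, so no add-on is due.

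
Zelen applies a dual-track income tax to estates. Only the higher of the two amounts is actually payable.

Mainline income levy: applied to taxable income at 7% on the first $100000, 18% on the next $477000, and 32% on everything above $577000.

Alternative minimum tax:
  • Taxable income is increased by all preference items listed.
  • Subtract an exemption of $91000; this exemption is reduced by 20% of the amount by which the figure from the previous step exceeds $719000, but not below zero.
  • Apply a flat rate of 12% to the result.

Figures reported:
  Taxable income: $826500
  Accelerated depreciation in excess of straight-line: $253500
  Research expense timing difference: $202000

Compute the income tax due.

$172700

Alternative minimum tax:
  Adjusted income: $826500 + $253500 + $202000 = $1282000
  Exemption: 20% × ($1282000 − $719000) = $112600 ≥ $91000, so the exemption is fully phased out
  Base: $1282000 − $0 = $1282000
  $1282000 × 12% = $153840

Mainline income levy:
  $100000 × 7% = $7000
  $477000 × 18% = $85860
  $249500 × 32% = $79840
  → $172700

$172700 > $153840, so the mainline income levy governs.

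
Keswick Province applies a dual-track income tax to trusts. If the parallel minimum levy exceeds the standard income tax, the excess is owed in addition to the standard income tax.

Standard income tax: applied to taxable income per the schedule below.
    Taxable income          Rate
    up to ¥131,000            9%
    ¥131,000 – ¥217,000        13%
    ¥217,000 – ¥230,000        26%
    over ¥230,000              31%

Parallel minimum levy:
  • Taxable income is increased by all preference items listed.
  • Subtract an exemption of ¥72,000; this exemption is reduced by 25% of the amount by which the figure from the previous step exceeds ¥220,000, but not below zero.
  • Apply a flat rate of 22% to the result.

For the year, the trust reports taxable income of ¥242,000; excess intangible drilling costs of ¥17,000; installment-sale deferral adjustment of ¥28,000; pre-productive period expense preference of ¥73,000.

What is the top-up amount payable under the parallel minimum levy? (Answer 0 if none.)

¥40,990

Parallel minimum levy:
  Adjusted income: ¥242,000 + ¥17,000 + ¥28,000 + ¥73,000 = ¥360,000
  Exemption: ¥72,000 − 25% × (¥360,000 − ¥220,000) = ¥72,000 − ¥35,000 = ¥37,000
  Base: ¥360,000 − ¥37,000 = ¥323,000
  ¥323,000 × 22% = ¥71,060

Standard income tax:
  ¥131,000 × 9% = ¥11,790
  ¥86,000 × 13% = ¥11,180
  ¥13,000 × 26% = ¥3,380
  ¥12,000 × 31% = ¥3,720
  → ¥30,070

Excess of parallel minimum levy over standard income tax: ¥71,060 − ¥30,070 = ¥40,990.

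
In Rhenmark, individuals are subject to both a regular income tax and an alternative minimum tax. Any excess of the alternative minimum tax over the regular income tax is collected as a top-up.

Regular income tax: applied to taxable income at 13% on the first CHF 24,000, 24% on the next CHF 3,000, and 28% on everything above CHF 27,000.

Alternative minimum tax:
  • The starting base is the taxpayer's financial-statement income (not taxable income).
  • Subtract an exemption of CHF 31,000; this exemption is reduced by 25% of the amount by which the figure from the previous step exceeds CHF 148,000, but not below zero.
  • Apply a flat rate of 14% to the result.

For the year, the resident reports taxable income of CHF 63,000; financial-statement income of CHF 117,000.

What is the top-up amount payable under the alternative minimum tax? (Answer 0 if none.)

CHF 0

Alternative minimum tax:
  Base (financial-statement income): CHF 117,000
  Exemption: CHF 117,000 ≤ CHF 148,000, so full CHF 31,000 applies
  Base: CHF 117,000 − CHF 31,000 = CHF 86,000
  CHF 86,000 × 14% = CHF 12,040

Regular income tax:
  CHF 24,000 × 13% = CHF 3,120
  CHF 3,000 × 24% = CHF 720
  CHF 36,000 × 28% = CHF 10,080
  → CHF 13,920

CHF 12,040 ≤ CHF 13,920, so no add-on is due.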